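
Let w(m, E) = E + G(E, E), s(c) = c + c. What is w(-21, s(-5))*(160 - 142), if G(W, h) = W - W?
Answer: -180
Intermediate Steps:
s(c) = 2*c
G(W, h) = 0
w(m, E) = E (w(m, E) = E + 0 = E)
w(-21, s(-5))*(160 - 142) = (2*(-5))*(160 - 142) = -10*18 = -180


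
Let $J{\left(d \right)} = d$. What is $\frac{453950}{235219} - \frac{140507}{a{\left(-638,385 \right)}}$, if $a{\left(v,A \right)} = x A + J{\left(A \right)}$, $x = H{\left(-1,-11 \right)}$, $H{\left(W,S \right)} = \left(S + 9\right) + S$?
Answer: $\frac{35147165033}{1086711780} \approx 32.343$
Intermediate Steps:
$H{\left(W,S \right)} = 9 + 2 S$ ($H{\left(W,S \right)} = \left(9 + S\right) + S = 9 + 2 S$)
$x = -13$ ($x = 9 + 2 \left(-11\right) = 9 - 22 = -13$)
$a{\left(v,A \right)} = - 12 A$ ($a{\left(v,A \right)} = - 13 A + A = - 12 A$)
$\frac{453950}{235219} - \frac{140507}{a{\left(-638,385 \right)}} = \frac{453950}{235219} - \frac{140507}{\left(-12\right) 385} = 453950 \cdot \frac{1}{235219} - \frac{140507}{-4620} = \frac{453950}{235219} - - \frac{140507}{4620} = \frac{453950}{235219} + \frac{140507}{4620} = \frac{35147165033}{1086711780}$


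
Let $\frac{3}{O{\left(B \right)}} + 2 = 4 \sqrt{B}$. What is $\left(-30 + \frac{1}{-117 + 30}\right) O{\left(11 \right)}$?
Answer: $- \frac{2611}{2494} - \frac{2611 \sqrt{11}}{1247} \approx -7.9913$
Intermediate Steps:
$O{\left(B \right)} = \frac{3}{-2 + 4 \sqrt{B}}$
$\left(-30 + \frac{1}{-117 + 30}\right) O{\left(11 \right)} = \left(-30 + \frac{1}{-117 + 30}\right) \frac{3}{2 \left(-1 + 2 \sqrt{11}\right)} = \left(-30 + \frac{1}{-87}\right) \frac{3}{2 \left(-1 + 2 \sqrt{11}\right)} = \left(-30 - \frac{1}{87}\right) \frac{3}{2 \left(-1 + 2 \sqrt{11}\right)} = - \frac{2611 \frac{3}{2 \left(-1 + 2 \sqrt{11}\right)}}{87} = - \frac{2611}{58 \left(-1 + 2 \sqrt{11}\right)}$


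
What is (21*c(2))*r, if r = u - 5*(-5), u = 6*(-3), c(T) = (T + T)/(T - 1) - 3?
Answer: 147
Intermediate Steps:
c(T) = -3 + 2*T/(-1 + T) (c(T) = (2*T)/(-1 + T) - 3 = 2*T/(-1 + T) - 3 = -3 + 2*T/(-1 + T))
u = -18
r = 7 (r = -18 - 5*(-5) = -18 + 25 = 7)
(21*c(2))*r = (21*((3 - 1*2)/(-1 + 2)))*7 = (21*((3 - 2)/1))*7 = (21*(1*1))*7 = (21*1)*7 = 21*7 = 147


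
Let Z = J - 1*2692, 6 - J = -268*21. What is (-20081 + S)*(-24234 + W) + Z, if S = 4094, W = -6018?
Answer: 483641666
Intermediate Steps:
J = 5634 (J = 6 - (-268)*21 = 6 - 1*(-5628) = 6 + 5628 = 5634)
Z = 2942 (Z = 5634 - 1*2692 = 5634 - 2692 = 2942)
(-20081 + S)*(-24234 + W) + Z = (-20081 + 4094)*(-24234 - 6018) + 2942 = -15987*(-30252) + 2942 = 483638724 + 2942 = 483641666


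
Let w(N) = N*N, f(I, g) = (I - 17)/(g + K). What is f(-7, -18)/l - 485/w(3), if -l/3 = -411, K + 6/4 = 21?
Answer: -66461/1233 ≈ -53.902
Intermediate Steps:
K = 39/2 (K = -3/2 + 21 = 39/2 ≈ 19.500)
f(I, g) = (-17 + I)/(39/2 + g) (f(I, g) = (I - 17)/(g + 39/2) = (-17 + I)/(39/2 + g))
w(N) = N²
l = 1233 (l = -3*(-411) = 1233)
f(-7, -18)/l - 485/w(3) = (2*(-17 - 7)/(39 + 2*(-18)))/1233 - 485/(3²) = (2*(-24)/(39 - 36))*(1/1233) - 485/9 = (2*(-24)/3)*(1/1233) - 485*⅑ = (2*(⅓)*(-24))*(1/1233) - 485/9 = -16*1/1233 - 485/9 = -16/1233 - 485/9 = -66461/1233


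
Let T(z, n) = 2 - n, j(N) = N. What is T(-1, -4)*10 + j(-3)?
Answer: 57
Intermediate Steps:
T(-1, -4)*10 + j(-3) = (2 - 1*(-4))*10 - 3 = (2 + 4)*10 - 3 = 6*10 - 3 = 60 - 3 = 57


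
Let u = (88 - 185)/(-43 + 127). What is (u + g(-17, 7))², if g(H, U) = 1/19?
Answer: 3094081/2547216 ≈ 1.2147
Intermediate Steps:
g(H, U) = 1/19
u = -97/84 ≈ -1.1548
(u + g(-17, 7))² = (-97/84 + 1/19)² = (-1759/1596)² = 3094081/2547216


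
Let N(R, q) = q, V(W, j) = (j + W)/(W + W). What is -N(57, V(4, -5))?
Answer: 1/8 ≈ 0.12500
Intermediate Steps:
V(W, j) = (W + j)/(2*W) (V(W, j) = (W + j)/((2*W)) = (W + j)*(1/(2*W)) = (W + j)/(2*W))
-N(57, V(4, -5)) = -(4 - 5)/(2*4) = -(-1)/(2*4) = -1*(-1/8) = 1/8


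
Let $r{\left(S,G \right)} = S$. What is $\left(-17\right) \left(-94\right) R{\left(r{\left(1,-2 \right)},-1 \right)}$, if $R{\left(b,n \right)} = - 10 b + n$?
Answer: $-17578$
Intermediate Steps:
$R{\left(b,n \right)} = n - 10 b$
$\left(-17\right) \left(-94\right) R{\left(r{\left(1,-2 \right)},-1 \right)} = \left(-17\right) \left(-94\right) \left(-1 - 10\right) = 1598 \left(-1 - 10\right) = 1598 \left(-11\right) = -17578$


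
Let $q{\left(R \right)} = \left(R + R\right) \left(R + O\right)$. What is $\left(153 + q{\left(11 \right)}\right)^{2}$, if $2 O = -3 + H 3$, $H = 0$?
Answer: $131044$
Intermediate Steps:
$O = - \frac{3}{2}$ ($O = \frac{-3 + 0 \cdot 3}{2} = \frac{-3 + 0}{2} = \frac{1}{2} \left(-3\right) = - \frac{3}{2} \approx -1.5$)
$q{\left(R \right)} = 2 R \left(- \frac{3}{2} + R\right)$ ($q{\left(R \right)} = \left(R + R\right) \left(R - \frac{3}{2}\right) = 2 R \left(- \frac{3}{2} + R\right)$)
$\left(153 + q{\left(11 \right)}\right)^{2} = \left(153 + 11 \left(-3 + 2 \cdot 11\right)\right)^{2} = \left(153 + 11 \left(-3 + 22\right)\right)^{2} = \left(153 + 11 \cdot 19\right)^{2} = \left(153 + 209\right)^{2} = 362^{2} = 131044$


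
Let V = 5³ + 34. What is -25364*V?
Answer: -4032876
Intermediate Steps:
V = 159 (V = 125 + 34 = 159)
-25364*V = -25364*159 = -4032876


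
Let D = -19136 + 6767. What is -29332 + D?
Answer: -41701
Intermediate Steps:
D = -12369
-29332 + D = -29332 - 12369 = -41701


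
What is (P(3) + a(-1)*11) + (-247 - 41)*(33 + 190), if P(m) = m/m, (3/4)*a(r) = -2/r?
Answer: -192581/3 ≈ -64194.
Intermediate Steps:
a(r) = -8/(3*r) (a(r) = 4*(-2/r)/3 = -8/(3*r))
P(m) = 1
(P(3) + a(-1)*11) + (-247 - 41)*(33 + 190) = (1 - 8/3/(-1)*11) + (-247 - 41)*(33 + 190) = (1 - 8/3*(-1)*11) - 288*223 = (1 + (8/3)*11) - 64224 = (1 + 88/3) - 64224 = 91/3 - 64224 = -192581/3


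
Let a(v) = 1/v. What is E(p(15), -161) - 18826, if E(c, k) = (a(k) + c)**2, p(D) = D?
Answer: -482161350/25921 ≈ -18601.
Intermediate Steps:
E(c, k) = (c + 1/k)**2 (E(c, k) = (1/k + c)**2 = (c + 1/k)**2)
E(p(15), -161) - 18826 = (1 + 15*(-161))**2/(-161)**2 - 18826 = (1 - 2415)**2/25921 - 18826 = (1/25921)*(-2414)**2 - 18826 = (1/25921)*5827396 - 18826 = 5827396/25921 - 18826 = -482161350/25921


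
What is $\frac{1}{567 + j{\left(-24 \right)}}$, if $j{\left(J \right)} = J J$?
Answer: $\frac{1}{1143} \approx 0.00087489$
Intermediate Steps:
$j{\left(J \right)} = J^{2}$
$\frac{1}{567 + j{\left(-24 \right)}} = \frac{1}{567 + \left(-24\right)^{2}} = \frac{1}{567 + 576} = \frac{1}{1143}$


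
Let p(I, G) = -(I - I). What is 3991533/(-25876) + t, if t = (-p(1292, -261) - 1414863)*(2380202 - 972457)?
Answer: -51538945143373593/25876 ≈ -1.9918e+12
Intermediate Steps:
p(I, G) = 0 (p(I, G) = -1*0 = 0)
t = -1991766313935 (t = (-1*0 - 1414863)*(2380202 - 972457) = (0 - 1414863)*1407745 = -1414863*1407745 = -1991766313935)
3991533/(-25876) + t = 3991533/(-25876) - 1991766313935 = 3991533*(-1/25876) - 1991766313935 = -3991533/25876 - 1991766313935 = -51538945143373593/25876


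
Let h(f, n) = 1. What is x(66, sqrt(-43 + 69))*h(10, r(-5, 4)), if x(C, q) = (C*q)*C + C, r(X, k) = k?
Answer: 66 + 4356*sqrt(26) ≈ 22277.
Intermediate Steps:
x(C, q) = C + q*C**2 (x(C, q) = q*C**2 + C = C + q*C**2)
x(66, sqrt(-43 + 69))*h(10, r(-5, 4)) = (66*(1 + 66*sqrt(-43 + 69)))*1 = (66*(1 + 66*sqrt(26)))*1 = (66 + 4356*sqrt(26))*1 = 66 + 4356*sqrt(26)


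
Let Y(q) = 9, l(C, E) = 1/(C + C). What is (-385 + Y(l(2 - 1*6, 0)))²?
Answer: 141376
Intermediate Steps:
l(C, E) = 1/(2*C)
(-385 + Y(l(2 - 1*6, 0)))² = (-385 + 9)² = (-376)² = 141376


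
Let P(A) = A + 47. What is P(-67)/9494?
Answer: -10/4747 ≈ -0.0021066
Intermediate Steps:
P(A) = 47 + A
P(-67)/9494 = (47 - 67)/9494 = -20*1/9494 = -10/4747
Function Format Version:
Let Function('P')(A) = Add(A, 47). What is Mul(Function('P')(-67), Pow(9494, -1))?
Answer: Rational(-10, 4747) ≈ -0.0021066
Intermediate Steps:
Function('P')(A) = Add(47, A)
Mul(Function('P')(-67), Pow(9494, -1)) = Mul(Add(47, -67), Pow(9494, -1)) = Mul(-20, Rational(1, 9494)) = Rational(-10, 4747)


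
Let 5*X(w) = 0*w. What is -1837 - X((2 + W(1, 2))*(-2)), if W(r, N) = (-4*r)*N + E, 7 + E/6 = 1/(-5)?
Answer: -1837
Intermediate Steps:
E = -216/5 (E = -42 + 6*(1/(-5)) = -42 + 6*(1*(-⅕)) = -42 + 6*(-⅕) = -42 - 6/5 = -216/5 ≈ -43.200)
W(r, N) = -216/5 - 4*N*r (W(r, N) = (-4*r)*N - 216/5 = -4*N*r - 216/5 = -216/5 - 4*N*r)
X(w) = 0 (X(w) = (0*w)/5 = (⅕)*0 = 0)
-1837 - X((2 + W(1, 2))*(-2)) = -1837 - 1*0 = -1837 + 0 = -1837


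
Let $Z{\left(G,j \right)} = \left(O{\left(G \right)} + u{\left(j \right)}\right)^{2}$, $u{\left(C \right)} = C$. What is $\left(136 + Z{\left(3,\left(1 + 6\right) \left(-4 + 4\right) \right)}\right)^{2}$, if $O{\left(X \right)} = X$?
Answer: $21025$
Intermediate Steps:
$Z{\left(G,j \right)} = \left(G + j\right)^{2}$
$\left(136 + Z{\left(3,\left(1 + 6\right) \left(-4 + 4\right) \right)}\right)^{2} = \left(136 + \left(3 + \left(1 + 6\right) \left(-4 + 4\right)\right)^{2}\right)^{2} = \left(136 + \left(3 + 7 \cdot 0\right)^{2}\right)^{2} = \left(136 + \left(3 + 0\right)^{2}\right)^{2} = \left(136 + 3^{2}\right)^{2} = \left(136 + 9\right)^{2} = 145^{2} = 21025$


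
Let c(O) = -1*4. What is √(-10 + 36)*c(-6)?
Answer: -4*√26 ≈ -20.396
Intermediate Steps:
c(O) = -4
√(-10 + 36)*c(-6) = √(-10 + 36)*(-4) = √26*(-4) = -4*√26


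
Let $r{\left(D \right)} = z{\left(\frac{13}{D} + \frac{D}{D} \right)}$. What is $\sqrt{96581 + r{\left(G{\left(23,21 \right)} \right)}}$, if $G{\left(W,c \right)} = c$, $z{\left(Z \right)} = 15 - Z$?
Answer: $\frac{\sqrt{42598122}}{21} \approx 310.8$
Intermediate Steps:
$r{\left(D \right)} = 14 - \frac{13}{D}$ ($r{\left(D \right)} = 15 - \left(\frac{13}{D} + \frac{D}{D}\right) = 15 - \left(\frac{13}{D} + 1\right) = 15 - \left(1 + \frac{13}{D}\right) = 14 - \frac{13}{D}$)
$\sqrt{96581 + r{\left(G{\left(23,21 \right)} \right)}} = \sqrt{96581 + \left(14 - \frac{13}{21}\right)} = \sqrt{96581 + \frac{281}{21}} = \sqrt{\frac{2028482}{21}} = \frac{\sqrt{42598122}}{21}$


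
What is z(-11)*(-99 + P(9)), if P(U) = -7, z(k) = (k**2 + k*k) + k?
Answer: -24486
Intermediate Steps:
z(k) = k + 2*k**2 (z(k) = (k**2 + k**2) + k = 2*k**2 + k = k + 2*k**2)
z(-11)*(-99 + P(9)) = (-11*(1 + 2*(-11)))*(-99 - 7) = -11*(1 - 22)*(-106) = -11*(-21)*(-106) = 231*(-106) = -24486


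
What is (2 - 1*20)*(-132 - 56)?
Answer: 3384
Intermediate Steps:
(2 - 1*20)*(-132 - 56) = (2 - 20)*(-188) = -18*(-188) = 3384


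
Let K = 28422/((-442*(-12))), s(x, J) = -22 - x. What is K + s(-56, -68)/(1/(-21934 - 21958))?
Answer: -1319213215/884 ≈ -1.4923e+6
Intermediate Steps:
K = 4737/884 (K = 28422/5304 = 28422*(1/5304) = 4737/884 ≈ 5.3586)
K + s(-56, -68)/(1/(-21934 - 21958)) = 4737/884 + (-22 - 1*(-56))/(1/(-21934 - 21958)) = 4737/884 + (-22 + 56)/(1/(-43892)) = 4737/884 + 34/(-1/43892) = 4737/884 + 34*(-43892) = 4737/884 - 1492328 = -1319213215/884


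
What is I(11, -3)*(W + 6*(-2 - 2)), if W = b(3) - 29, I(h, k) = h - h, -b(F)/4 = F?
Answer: 0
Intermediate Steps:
b(F) = -4*F
I(h, k) = 0
W = -41 (W = -4*3 - 29 = -12 - 29 = -41)
I(11, -3)*(W + 6*(-2 - 2)) = 0*(-41 + 6*(-2 - 2)) = 0*(-41 + 6*(-4)) = 0*(-41 - 24) = 0*(-65) = 0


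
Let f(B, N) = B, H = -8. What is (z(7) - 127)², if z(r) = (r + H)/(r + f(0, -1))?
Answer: 792100/49 ≈ 16165.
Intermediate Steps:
z(r) = (-8 + r)/r (z(r) = (r - 8)/(r + 0) = (-8 + r)/r)
(z(7) - 127)² = ((-8 + 7)/7 - 127)² = ((⅐)*(-1) - 127)² = (-⅐ - 127)² = (-890/7)² = 792100/49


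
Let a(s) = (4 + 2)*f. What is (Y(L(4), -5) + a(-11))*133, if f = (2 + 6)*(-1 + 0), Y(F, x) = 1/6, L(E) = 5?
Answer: -38171/6 ≈ -6361.8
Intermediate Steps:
Y(F, x) = 1/6
f = -8 (f = 8*(-1) = -8)
a(s) = -48 (a(s) = (4 + 2)*(-8) = 6*(-8) = -48)
(Y(L(4), -5) + a(-11))*133 = (1/6 - 48)*133 = -287/6*133 = -38171/6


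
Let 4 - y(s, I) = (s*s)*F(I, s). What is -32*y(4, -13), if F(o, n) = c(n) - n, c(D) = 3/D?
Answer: -1792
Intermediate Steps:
F(o, n) = -n + 3/n (F(o, n) = 3/n - n = -n + 3/n)
y(s, I) = 4 - s²*(-s + 3/s) (y(s, I) = 4 - s*s*(-s + 3/s) = 4 - s²*(-s + 3/s))
-32*y(4, -13) = -32*(4 + 4*(-3 + 4²)) = -32*(4 + 4*(-3 + 16)) = -32*(4 + 4*13) = -32*(4 + 52) = -32*56 = -1792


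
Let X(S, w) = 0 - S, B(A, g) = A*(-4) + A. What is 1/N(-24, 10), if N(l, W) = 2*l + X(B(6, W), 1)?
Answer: -1/30 ≈ -0.033333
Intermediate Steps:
B(A, g) = -3*A (B(A, g) = -4*A + A = -3*A)
X(S, w) = -S
N(l, W) = 18 + 2*l (N(l, W) = 2*l - (-3)*6 = 2*l - 1*(-18) = 2*l + 18 = 18 + 2*l)
1/N(-24, 10) = 1/(18 + 2*(-24)) = 1/(18 - 48) = 1/(-30) = -1/30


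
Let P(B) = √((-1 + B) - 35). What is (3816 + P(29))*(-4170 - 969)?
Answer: -19610424 - 5139*I*√7 ≈ -1.961e+7 - 13597.0*I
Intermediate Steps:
P(B) = √(-36 + B)
(3816 + P(29))*(-4170 - 969) = (3816 + √(-36 + 29))*(-4170 - 969) = (3816 + √(-7))*(-5139) = (3816 + I*√7)*(-5139) = -19610424 - 5139*I*√7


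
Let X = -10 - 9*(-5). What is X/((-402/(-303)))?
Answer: 3535/134 ≈ 26.381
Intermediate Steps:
X = 35 (X = -10 + 45 = 35)
X/((-402/(-303))) = 35/((-402/(-303))) = 35/((-402*(-1/303))) = 35/(134/101) = 35*(101/134) = 3535/134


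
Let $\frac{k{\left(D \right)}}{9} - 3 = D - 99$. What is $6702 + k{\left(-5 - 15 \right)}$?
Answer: $5658$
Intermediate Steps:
$k{\left(D \right)} = -864 + 9 D$ ($k{\left(D \right)} = 27 + 9 \left(D - 99\right) = 27 + 9 \left(-99 + D\right) = 27 + \left(-891 + 9 D\right) = -864 + 9 D$)
$6702 + k{\left(-5 - 15 \right)} = 6702 - \left(864 - 9 \left(-5 - 15\right)\right) = 6702 + \left(-864 + 9 \left(-20\right)\right) = 6702 - 1044 = 5658$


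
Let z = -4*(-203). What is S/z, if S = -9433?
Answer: -9433/812 ≈ -11.617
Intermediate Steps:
z = 812
S/z = -9433/812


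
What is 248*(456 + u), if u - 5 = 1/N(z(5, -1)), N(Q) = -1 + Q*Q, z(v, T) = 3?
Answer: 114359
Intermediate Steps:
N(Q) = -1 + Q²
u = 41/8 (u = 5 + 1/(-1 + 3²) = 5 + 1/(-1 + 9) = 5 + 1/8 = 5 + ⅛ = 41/8 ≈ 5.1250)
248*(456 + u) = 248*(456 + 41/8) = 248*(3689/8) = 114359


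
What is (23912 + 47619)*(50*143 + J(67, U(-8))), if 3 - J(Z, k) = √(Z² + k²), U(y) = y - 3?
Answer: 511661243 - 71531*√4610 ≈ 5.0680e+8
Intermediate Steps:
U(y) = -3 + y
J(Z, k) = 3 - √(Z² + k²)
(23912 + 47619)*(50*143 + J(67, U(-8))) = (23912 + 47619)*(50*143 + (3 - √(67² + (-3 - 8)²))) = 71531*(7150 + (3 - √(4489 + (-11)²))) = 71531*(7150 + (3 - √(4489 + 121))) = 71531*(7150 + (3 - √4610)) = 71531*(7153 - √4610) = 511661243 - 71531*√4610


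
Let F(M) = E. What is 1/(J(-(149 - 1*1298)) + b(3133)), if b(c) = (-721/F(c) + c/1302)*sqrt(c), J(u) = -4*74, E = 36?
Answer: 18064093824/54023379108469 - 1075392108*sqrt(3133)/54023379108469 ≈ -0.00077983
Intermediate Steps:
F(M) = 36
J(u) = -296
b(c) = sqrt(c)*(-721/36 + c/1302) (b(c) = (-721/36 + c/1302)*sqrt(c) = sqrt(c)*(-721/36 + c/1302))
1/(J(-(149 - 1*1298)) + b(3133)) = 1/(-296 + sqrt(3133)*(-156457 + 6*3133)/7812) = 1/(-296 + sqrt(3133)*(-156457 + 18798)/7812) = 1/(-296 + (1/7812)*sqrt(3133)*(-137659)) = 1/(-296 - 137659*sqrt(3133)/7812)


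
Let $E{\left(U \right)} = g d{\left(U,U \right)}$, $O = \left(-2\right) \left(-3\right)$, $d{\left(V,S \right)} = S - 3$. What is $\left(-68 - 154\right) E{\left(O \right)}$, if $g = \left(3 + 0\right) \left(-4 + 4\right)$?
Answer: $0$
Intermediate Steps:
$d{\left(V,S \right)} = -3 + S$ ($d{\left(V,S \right)} = S - 3 = -3 + S$)
$g = 0$ ($g = 3 \cdot 0 = 0$)
$O = 6$
$E{\left(U \right)} = 0$ ($E{\left(U \right)} = 0 \left(-3 + U\right) = 0$)
$\left(-68 - 154\right) E{\left(O \right)} = \left(-68 - 154\right) 0 = \left(-222\right) 0 = 0$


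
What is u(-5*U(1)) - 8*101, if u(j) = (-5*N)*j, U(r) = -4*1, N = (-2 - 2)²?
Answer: -2408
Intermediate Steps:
N = 16 (N = (-4)² = 16)
U(r) = -4
u(j) = -80*j (u(j) = (-5*16)*j = -80*j)
u(-5*U(1)) - 8*101 = -(-400)*(-4) - 8*101 = -80*20 - 808 = -1600 - 808 = -2408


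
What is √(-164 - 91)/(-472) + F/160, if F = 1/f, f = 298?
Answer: 1/47680 - I*√255/472 ≈ 2.0973e-5 - 0.033832*I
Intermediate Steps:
F = 1/298 ≈ 0.0033557
√(-164 - 91)/(-472) + F/160 = √(-164 - 91)/(-472) + (1/298)/160 = √(-255)*(-1/472) + (1/298)*(1/160) = (I*√255)*(-1/472) + 1/47680 = -I*√255/472 + 1/47680 = 1/47680 - I*√255/472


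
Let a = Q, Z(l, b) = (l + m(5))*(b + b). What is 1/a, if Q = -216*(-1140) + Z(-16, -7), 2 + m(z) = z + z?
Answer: 1/246352 ≈ 4.0592e-6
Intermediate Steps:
m(z) = -2 + 2*z (m(z) = -2 + (z + z) = -2 + 2*z)
Z(l, b) = 2*b*(8 + l) (Z(l, b) = (l + (-2 + 2*5))*(b + b) = (l + (-2 + 10))*(2*b) = (l + 8)*(2*b) = (8 + l)*(2*b) = 2*b*(8 + l))
Q = 246352 (Q = -216*(-1140) + 2*(-7)*(8 - 16) = 246240 + 2*(-7)*(-8) = 246240 + 112 = 246352)
a = 246352
1/a = 1/246352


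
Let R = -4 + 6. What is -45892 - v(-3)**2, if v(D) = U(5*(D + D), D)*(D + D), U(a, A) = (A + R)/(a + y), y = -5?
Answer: -56217736/1225 ≈ -45892.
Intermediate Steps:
R = 2
U(a, A) = (2 + A)/(-5 + a) (U(a, A) = (A + 2)/(a - 5) = (2 + A)/(-5 + a))
v(D) = 2*D*(2 + D)/(-5 + 10*D) (v(D) = ((2 + D)/(-5 + 5*(D + D)))*(D + D) = ((2 + D)/(-5 + 5*(2*D)))*(2*D) = ((2 + D)/(-5 + 10*D))*(2*D) = 2*D*(2 + D)/(-5 + 10*D))
-45892 - v(-3)**2 = -45892 - ((2/5)*(-3)*(2 - 3)/(-1 + 2*(-3)))**2 = -45892 - ((2/5)*(-3)*(-1)/(-1 - 6))**2 = -45892 - ((2/5)*(-3)*(-1)/(-7))**2 = -45892 - ((2/5)*(-3)*(-1/7)*(-1))**2 = -45892 - (-6/35)**2 = -45892 - 1*36/1225 = -45892 - 36/1225 = -56217736/1225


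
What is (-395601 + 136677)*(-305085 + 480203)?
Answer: -45342253032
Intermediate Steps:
(-395601 + 136677)*(-305085 + 480203) = -258924*175118 = -45342253032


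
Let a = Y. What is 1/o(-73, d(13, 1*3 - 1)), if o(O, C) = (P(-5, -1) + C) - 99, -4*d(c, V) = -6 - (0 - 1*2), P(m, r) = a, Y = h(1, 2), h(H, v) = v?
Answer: -1/96 ≈ -0.010417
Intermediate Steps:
Y = 2
a = 2
P(m, r) = 2
d(c, V) = 1 (d(c, V) = -(-6 - (0 - 1*2))/4 = -(-6 - (0 - 2))/4 = -(-6 - 1*(-2))/4 = -(-6 + 2)/4 = -¼*(-4) = 1)
o(O, C) = -97 + C (o(O, C) = (2 + C) - 99 = -97 + C)
1/o(-73, d(13, 1*3 - 1)) = 1/(-97 + 1) = 1/(-96) = -1/96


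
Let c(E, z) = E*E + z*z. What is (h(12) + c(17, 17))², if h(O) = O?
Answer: 348100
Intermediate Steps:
c(E, z) = E² + z²
(h(12) + c(17, 17))² = (12 + (17² + 17²))² = (12 + (289 + 289))² = (12 + 578)² = 590² = 348100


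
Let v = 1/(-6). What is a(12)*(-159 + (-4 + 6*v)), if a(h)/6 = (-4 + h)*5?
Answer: -39360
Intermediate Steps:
v = -⅙ ≈ -0.16667
a(h) = -120 + 30*h (a(h) = 6*((-4 + h)*5) = 6*(-20 + 5*h) = -120 + 30*h)
a(12)*(-159 + (-4 + 6*v)) = (-120 + 30*12)*(-159 + (-4 + 6*(-⅙))) = (-120 + 360)*(-159 + (-4 - 1)) = 240*(-159 - 5) = 240*(-164) = -39360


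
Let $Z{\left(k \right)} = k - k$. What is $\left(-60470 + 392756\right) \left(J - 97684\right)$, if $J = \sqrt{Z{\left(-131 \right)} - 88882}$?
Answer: $-32459025624 + 332286 i \sqrt{88882} \approx -3.2459 \cdot 10^{10} + 9.9065 \cdot 10^{7} i$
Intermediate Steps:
$Z{\left(k \right)} = 0$
$J = i \sqrt{88882}$ ($J = \sqrt{0 - 88882} = \sqrt{-88882} = i \sqrt{88882} \approx 298.13 i$)
$\left(-60470 + 392756\right) \left(J - 97684\right) = \left(-60470 + 392756\right) \left(i \sqrt{88882} - 97684\right) = 332286 \left(-97684 + i \sqrt{88882}\right) = -32459025624 + 332286 i \sqrt{88882}$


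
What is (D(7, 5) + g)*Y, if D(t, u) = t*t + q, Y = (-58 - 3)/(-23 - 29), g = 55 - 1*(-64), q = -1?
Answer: 10187/52 ≈ 195.90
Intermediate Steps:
g = 119 (g = 55 + 64 = 119)
Y = 61/52 (Y = -61/(-52) = -61*(-1/52) = 61/52 ≈ 1.1731)
D(t, u) = -1 + t**2 (D(t, u) = t*t - 1 = t**2 - 1 = -1 + t**2)
(D(7, 5) + g)*Y = ((-1 + 7**2) + 119)*(61/52) = ((-1 + 49) + 119)*(61/52) = (48 + 119)*(61/52) = 167*(61/52) = 10187/52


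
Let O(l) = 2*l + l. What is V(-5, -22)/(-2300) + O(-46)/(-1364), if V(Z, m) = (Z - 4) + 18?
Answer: 76281/784300 ≈ 0.097260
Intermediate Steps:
V(Z, m) = 14 + Z (V(Z, m) = (-4 + Z) + 18 = 14 + Z)
O(l) = 3*l
V(-5, -22)/(-2300) + O(-46)/(-1364) = (14 - 5)/(-2300) + (3*(-46))/(-1364) = 9*(-1/2300) - 138*(-1/1364) = -9/2300 + 69/682 = 76281/784300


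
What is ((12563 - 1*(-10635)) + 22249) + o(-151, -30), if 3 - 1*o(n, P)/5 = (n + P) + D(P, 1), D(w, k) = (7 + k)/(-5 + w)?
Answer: 324577/7 ≈ 46368.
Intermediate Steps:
D(w, k) = (7 + k)/(-5 + w)
o(n, P) = 15 - 40/(-5 + P) - 5*P - 5*n (o(n, P) = 15 - 5*((n + P) + (7 + 1)/(-5 + P)) = 15 - 5*((P + n) + 8/(-5 + P)) = 15 - 5*(P + n + 8/(-5 + P)) = 15 + (-40/(-5 + P) - 5*P - 5*n) = 15 - 40/(-5 + P) - 5*P - 5*n)
((12563 - 1*(-10635)) + 22249) + o(-151, -30) = ((12563 - 1*(-10635)) + 22249) + 5*(-8 + (-5 - 30)*(3 - 1*(-30) - 1*(-151)))/(-5 - 30) = ((12563 + 10635) + 22249) + 5*(-8 - 35*(3 + 30 + 151))/(-35) = (23198 + 22249) + 5*(-1/35)*(-8 - 35*184) = 45447 + 5*(-1/35)*(-8 - 6440) = 45447 + 5*(-1/35)*(-6448) = 45447 + 6448/7 = 324577/7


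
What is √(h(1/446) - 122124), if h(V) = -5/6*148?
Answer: I*√1100226/3 ≈ 349.64*I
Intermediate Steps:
h(V) = -370/3 (h(V) = -5*⅙*148 = -⅚*148 = -370/3)
√(h(1/446) - 122124) = √(-370/3 - 122124) = √(-366742/3) = I*√1100226/3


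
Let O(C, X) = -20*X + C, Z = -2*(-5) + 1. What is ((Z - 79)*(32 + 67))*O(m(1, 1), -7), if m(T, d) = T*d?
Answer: -949212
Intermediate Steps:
Z = 11 (Z = 10 + 1 = 11)
O(C, X) = C - 20*X
((Z - 79)*(32 + 67))*O(m(1, 1), -7) = ((11 - 79)*(32 + 67))*(1*1 - 20*(-7)) = (-68*99)*(1 + 140) = -6732*141 = -949212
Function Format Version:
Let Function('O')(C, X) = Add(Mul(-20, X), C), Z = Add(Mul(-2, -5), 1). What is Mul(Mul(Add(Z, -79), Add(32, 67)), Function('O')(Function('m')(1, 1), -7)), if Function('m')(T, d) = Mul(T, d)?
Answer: -949212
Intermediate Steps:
Z = 11 (Z = Add(10, 1) = 11)
Function('O')(C, X) = Add(C, Mul(-20, X))
Mul(Mul(Add(Z, -79), Add(32, 67)), Function('O')(Function('m')(1, 1), -7)) = Mul(Mul(Add(11, -79), Add(32, 67)), Add(Mul(1, 1), Mul(-20, -7))) = Mul(Mul(-68, 99), Add(1, 140)) = Mul(-6732, 141) = -949212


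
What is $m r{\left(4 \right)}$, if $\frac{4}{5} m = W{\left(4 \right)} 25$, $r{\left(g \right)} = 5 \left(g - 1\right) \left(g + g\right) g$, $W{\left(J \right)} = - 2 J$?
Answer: $-120000$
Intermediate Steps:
$r{\left(g \right)} = 10 g^{2} \left(-1 + g\right)$ ($r{\left(g \right)} = 5 \left(-1 + g\right) 2 g g = 5 \cdot 2 g \left(-1 + g\right) g = 10 g \left(-1 + g\right) g = 10 g^{2} \left(-1 + g\right)$)
$m = -250$ ($m = \frac{5 \left(-2\right) 4 \cdot 25}{4} = \frac{5 \left(\left(-8\right) 25\right)}{4} = \frac{5}{4} \left(-200\right) = -250$)
$m r{\left(4 \right)} = - 250 \cdot 10 \cdot 4^{2} \left(-1 + 4\right) = - 250 \cdot 10 \cdot 16 \cdot 3 = \left(-250\right) 480 = -120000$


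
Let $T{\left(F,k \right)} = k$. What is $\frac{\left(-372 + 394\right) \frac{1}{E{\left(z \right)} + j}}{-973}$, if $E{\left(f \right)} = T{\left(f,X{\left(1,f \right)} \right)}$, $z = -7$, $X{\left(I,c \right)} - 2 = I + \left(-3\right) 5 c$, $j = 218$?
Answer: $- \frac{11}{158599} \approx -6.9357 \cdot 10^{-5}$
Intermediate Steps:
$X{\left(I,c \right)} = 2 + I - 15 c$ ($X{\left(I,c \right)} = 2 + \left(I + \left(-3\right) 5 c\right) = 2 + \left(I - 15 c\right) = 2 + I - 15 c$)
$E{\left(f \right)} = 3 - 15 f$ ($E{\left(f \right)} = 2 + 1 - 15 f = 3 - 15 f$)
$\frac{\left(-372 + 394\right) \frac{1}{E{\left(z \right)} + j}}{-973} = \frac{\left(-372 + 394\right) \frac{1}{\left(3 - -105\right) + 218}}{-973} = \frac{22}{\left(3 + 105\right) + 218} \left(- \frac{1}{973}\right) = \frac{22}{108 + 218} \left(- \frac{1}{973}\right) = \frac{22}{326} \left(- \frac{1}{973}\right) = 22 \cdot \frac{1}{326} \left(- \frac{1}{973}\right) = \frac{11}{163} \left(- \frac{1}{973}\right) = - \frac{11}{158599}$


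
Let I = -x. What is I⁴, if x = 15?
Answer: 50625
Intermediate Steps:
I = -15 (I = -1*15 = -15)
I⁴ = (-15)⁴ = 50625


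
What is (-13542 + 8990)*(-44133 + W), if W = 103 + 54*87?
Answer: 179039264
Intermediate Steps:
W = 4801 (W = 103 + 4698 = 4801)
(-13542 + 8990)*(-44133 + W) = (-13542 + 8990)*(-44133 + 4801) = -4552*(-39332) = 179039264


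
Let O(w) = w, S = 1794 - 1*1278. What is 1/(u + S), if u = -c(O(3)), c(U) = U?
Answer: 1/513 ≈ 0.0019493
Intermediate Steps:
S = 516 (S = 1794 - 1278 = 516)
u = -3 (u = -1*3 = -3)
1/(u + S) = 1/(-3 + 516) = 1/513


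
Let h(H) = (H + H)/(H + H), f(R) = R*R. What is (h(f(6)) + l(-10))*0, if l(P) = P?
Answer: 0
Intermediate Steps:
f(R) = R²
h(H) = 1 (h(H) = (2*H)/((2*H)) = (2*H)*(1/(2*H)) = 1)
(h(f(6)) + l(-10))*0 = (1 - 10)*0 = -9*0 = 0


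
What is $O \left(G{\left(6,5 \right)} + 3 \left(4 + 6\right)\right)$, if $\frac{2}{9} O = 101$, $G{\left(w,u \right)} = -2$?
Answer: $12726$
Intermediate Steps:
$O = \frac{909}{2}$ ($O = \frac{9}{2} \cdot 101 = \frac{909}{2} \approx 454.5$)
$O \left(G{\left(6,5 \right)} + 3 \left(4 + 6\right)\right) = \frac{909 \left(-2 + 3 \left(4 + 6\right)\right)}{2} = \frac{909 \left(-2 + 3 \cdot 10\right)}{2} = \frac{909 \left(-2 + 30\right)}{2} = \frac{909}{2} \cdot 28 = 12726$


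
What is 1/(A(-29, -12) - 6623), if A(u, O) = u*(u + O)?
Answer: -1/5434 ≈ -0.00018403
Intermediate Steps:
A(u, O) = u*(O + u)
1/(A(-29, -12) - 6623) = 1/(-29*(-12 - 29) - 6623) = 1/(-29*(-41) - 6623) = 1/(1189 - 6623) = 1/(-5434) = -1/5434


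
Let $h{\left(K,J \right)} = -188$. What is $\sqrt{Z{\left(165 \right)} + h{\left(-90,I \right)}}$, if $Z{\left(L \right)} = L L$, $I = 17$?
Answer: $\sqrt{27037} \approx 164.43$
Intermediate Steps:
$Z{\left(L \right)} = L^{2}$
$\sqrt{Z{\left(165 \right)} + h{\left(-90,I \right)}} = \sqrt{165^{2} - 188} = \sqrt{27225 - 188} = \sqrt{27037}$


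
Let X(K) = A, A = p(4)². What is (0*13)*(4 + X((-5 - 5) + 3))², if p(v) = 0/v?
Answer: 0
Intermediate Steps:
p(v) = 0
A = 0 (A = 0² = 0)
X(K) = 0
(0*13)*(4 + X((-5 - 5) + 3))² = (0*13)*(4 + 0)² = 0*4² = 0*16 = 0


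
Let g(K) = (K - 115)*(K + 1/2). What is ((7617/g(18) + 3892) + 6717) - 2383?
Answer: 29507880/3589 ≈ 8221.8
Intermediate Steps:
g(K) = (½ + K)*(-115 + K) (g(K) = (-115 + K)*(K + ½) = (-115 + K)*(½ + K) = (½ + K)*(-115 + K))
((7617/g(18) + 3892) + 6717) - 2383 = ((7617/(-115/2 + 18² - 229/2*18) + 3892) + 6717) - 2383 = ((7617/(-115/2 + 324 - 2061) + 3892) + 6717) - 2383 = ((7617/(-3589/2) + 3892) + 6717) - 2383 = ((7617*(-2/3589) + 3892) + 6717) - 2383 = ((-15234/3589 + 3892) + 6717) - 2383 = (13953154/3589 + 6717) - 2383 = 38060467/3589 - 2383 = 29507880/3589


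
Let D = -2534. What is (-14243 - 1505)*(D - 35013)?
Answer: 591290156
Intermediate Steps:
(-14243 - 1505)*(D - 35013) = (-14243 - 1505)*(-2534 - 35013) = -15748*(-37547) = 591290156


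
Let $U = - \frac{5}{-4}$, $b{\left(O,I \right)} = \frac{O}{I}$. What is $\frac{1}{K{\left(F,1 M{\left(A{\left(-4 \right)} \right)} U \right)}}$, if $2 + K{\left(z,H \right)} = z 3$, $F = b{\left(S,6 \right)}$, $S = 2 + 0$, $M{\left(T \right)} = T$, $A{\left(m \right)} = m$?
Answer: $-1$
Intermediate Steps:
$S = 2$
$U = \frac{5}{4}$ ($U = \left(-5\right) \left(- \frac{1}{4}\right) = \frac{5}{4} \approx 1.25$)
$F = \frac{1}{3}$ ($F = \frac{2}{6} = 2 \cdot \frac{1}{6} = \frac{1}{3} \approx 0.33333$)
$K{\left(z,H \right)} = -2 + 3 z$ ($K{\left(z,H \right)} = -2 + z 3 = -2 + 3 z$)
$\frac{1}{K{\left(F,1 M{\left(A{\left(-4 \right)} \right)} U \right)}} = \frac{1}{-2 + 3 \cdot \frac{1}{3}} = \frac{1}{-2 + 1} = \frac{1}{-1} = -1$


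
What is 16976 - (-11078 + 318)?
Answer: 27736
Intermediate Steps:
16976 - (-11078 + 318) = 16976 - 1*(-10760) = 16976 + 10760 = 27736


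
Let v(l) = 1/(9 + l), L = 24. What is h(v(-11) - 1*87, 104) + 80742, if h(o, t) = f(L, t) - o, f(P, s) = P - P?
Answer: 161659/2 ≈ 80830.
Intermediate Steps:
f(P, s) = 0
h(o, t) = -o (h(o, t) = 0 - o = -o)
h(v(-11) - 1*87, 104) + 80742 = -(1/(9 - 11) - 1*87) + 80742 = -(1/(-2) - 87) + 80742 = -(-½ - 87) + 80742 = -1*(-175/2) + 80742 = 175/2 + 80742 = 161659/2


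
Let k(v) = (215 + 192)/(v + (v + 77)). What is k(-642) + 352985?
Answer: 426052488/1207 ≈ 3.5298e+5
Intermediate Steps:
k(v) = 407/(77 + 2*v) (k(v) = 407/(v + (77 + v)) = 407/(77 + 2*v))
k(-642) + 352985 = 407/(77 + 2*(-642)) + 352985 = 407/(77 - 1284) + 352985 = 407/(-1207) + 352985 = 407*(-1/1207) + 352985 = -407/1207 + 352985 = 426052488/1207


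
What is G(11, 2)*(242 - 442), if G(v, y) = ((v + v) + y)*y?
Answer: -9600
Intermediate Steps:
G(v, y) = y*(y + 2*v) (G(v, y) = (2*v + y)*y = (y + 2*v)*y = y*(y + 2*v))
G(11, 2)*(242 - 442) = (2*(2 + 2*11))*(242 - 442) = (2*(2 + 22))*(-200) = (2*24)*(-200) = 48*(-200) = -9600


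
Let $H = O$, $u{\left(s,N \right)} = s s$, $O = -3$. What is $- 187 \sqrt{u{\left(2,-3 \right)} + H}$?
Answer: $-187$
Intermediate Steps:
$u{\left(s,N \right)} = s^{2}$
$H = -3$
$- 187 \sqrt{u{\left(2,-3 \right)} + H} = - 187 \sqrt{2^{2} - 3} = - 187 \sqrt{4 - 3} = - 187 \sqrt{1} = \left(-187\right) 1 = -187$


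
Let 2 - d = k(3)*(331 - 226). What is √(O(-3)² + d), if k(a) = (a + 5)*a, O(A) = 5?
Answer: 3*I*√277 ≈ 49.93*I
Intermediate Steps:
k(a) = a*(5 + a) (k(a) = (5 + a)*a = a*(5 + a))
d = -2518 (d = 2 - 3*(5 + 3)*(331 - 226) = 2 - 3*8*105 = 2 - 24*105 = 2 - 1*2520 = 2 - 2520 = -2518)
√(O(-3)² + d) = √(5² - 2518) = √(25 - 2518) = √(-2493) = 3*I*√277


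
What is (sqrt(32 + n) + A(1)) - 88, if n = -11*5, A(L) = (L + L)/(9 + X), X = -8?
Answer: -86 + I*sqrt(23) ≈ -86.0 + 4.7958*I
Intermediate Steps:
A(L) = 2*L (A(L) = (L + L)/(9 - 8) = (2*L)/1 = (2*L)*1 = 2*L)
n = -55
(sqrt(32 + n) + A(1)) - 88 = (sqrt(32 - 55) + 2*1) - 88 = (sqrt(-23) + 2) - 88 = (I*sqrt(23) + 2) - 88 = (2 + I*sqrt(23)) - 88 = -86 + I*sqrt(23)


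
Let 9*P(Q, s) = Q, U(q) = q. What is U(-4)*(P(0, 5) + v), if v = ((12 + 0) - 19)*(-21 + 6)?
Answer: -420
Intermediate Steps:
P(Q, s) = Q/9
v = 105 (v = (12 - 19)*(-15) = -7*(-15) = 105)
U(-4)*(P(0, 5) + v) = -4*((⅑)*0 + 105) = -4*(0 + 105) = -4*105 = -420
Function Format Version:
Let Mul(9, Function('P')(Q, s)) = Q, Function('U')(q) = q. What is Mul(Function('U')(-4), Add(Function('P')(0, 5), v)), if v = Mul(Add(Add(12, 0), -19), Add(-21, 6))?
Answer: -420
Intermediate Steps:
Function('P')(Q, s) = Mul(Rational(1, 9), Q)
v = 105 (v = Mul(Add(12, -19), -15) = Mul(-7, -15) = 105)
Mul(Function('U')(-4), Add(Function('P')(0, 5), v)) = Mul(-4, Add(Mul(Rational(1, 9), 0), 105)) = Mul(-4, Add(0, 105)) = Mul(-4, 105) = -420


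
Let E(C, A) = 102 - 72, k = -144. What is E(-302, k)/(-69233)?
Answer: -30/69233 ≈ -0.00043332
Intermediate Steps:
E(C, A) = 30
E(-302, k)/(-69233) = 30/(-69233) = 30*(-1/69233) = -30/69233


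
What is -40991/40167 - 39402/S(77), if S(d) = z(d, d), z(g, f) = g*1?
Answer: -144165131/281169 ≈ -512.73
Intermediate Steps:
z(g, f) = g
S(d) = d
-40991/40167 - 39402/S(77) = -40991/40167 - 39402/77 = -40991*1/40167 - 39402*1/77 = -40991/40167 - 3582/7 = -144165131/281169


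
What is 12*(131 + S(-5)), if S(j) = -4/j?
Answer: 7908/5 ≈ 1581.6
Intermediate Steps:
12*(131 + S(-5)) = 12*(131 - 4/(-5)) = 12*(131 - 4*(-⅕)) = 12*(131 + ⅘) = 12*(659/5) = 7908/5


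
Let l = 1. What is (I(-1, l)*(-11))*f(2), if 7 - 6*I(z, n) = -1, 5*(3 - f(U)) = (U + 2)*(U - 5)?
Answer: -396/5 ≈ -79.200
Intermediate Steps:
f(U) = 3 - (-5 + U)*(2 + U)/5 (f(U) = 3 - (U + 2)*(U - 5)/5 = 3 - (2 + U)*(-5 + U)/5 = 3 - (-5 + U)*(2 + U)/5)
I(z, n) = 4/3 (I(z, n) = 7/6 - ⅙*(-1) = 7/6 + ⅙ = 4/3)
(I(-1, l)*(-11))*f(2) = ((4/3)*(-11))*(5 - ⅕*2² + (⅗)*2) = -44*(5 - ⅕*4 + 6/5)/3 = -44*(5 - ⅘ + 6/5)/3 = -44/3*27/5 = -396/5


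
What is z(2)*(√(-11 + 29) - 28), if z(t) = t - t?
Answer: 0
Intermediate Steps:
z(t) = 0
z(2)*(√(-11 + 29) - 28) = 0*(√(-11 + 29) - 28) = 0*(√18 - 28) = 0*(3*√2 - 28) = 0*(-28 + 3*√2) = 0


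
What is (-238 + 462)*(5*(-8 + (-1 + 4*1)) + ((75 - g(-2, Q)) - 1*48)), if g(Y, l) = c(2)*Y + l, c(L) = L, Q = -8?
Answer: 3136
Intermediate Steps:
g(Y, l) = l + 2*Y (g(Y, l) = 2*Y + l = l + 2*Y)
(-238 + 462)*(5*(-8 + (-1 + 4*1)) + ((75 - g(-2, Q)) - 1*48)) = (-238 + 462)*(5*(-8 + (-1 + 4*1)) + ((75 - (-8 + 2*(-2))) - 1*48)) = 224*(5*(-8 + (-1 + 4)) + ((75 - (-8 - 4)) - 48)) = 224*(5*(-8 + 3) + ((75 - 1*(-12)) - 48)) = 224*(5*(-5) + ((75 + 12) - 48)) = 224*(-25 + (87 - 48)) = 224*(-25 + 39) = 224*14 = 3136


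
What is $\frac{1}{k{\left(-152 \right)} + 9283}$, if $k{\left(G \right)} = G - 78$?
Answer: $\frac{1}{9053} \approx 0.00011046$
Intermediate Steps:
$k{\left(G \right)} = -78 + G$ ($k{\left(G \right)} = G - 78 = -78 + G$)
$\frac{1}{k{\left(-152 \right)} + 9283} = \frac{1}{\left(-78 - 152\right) + 9283} = \frac{1}{-230 + 9283} = \frac{1}{9053}$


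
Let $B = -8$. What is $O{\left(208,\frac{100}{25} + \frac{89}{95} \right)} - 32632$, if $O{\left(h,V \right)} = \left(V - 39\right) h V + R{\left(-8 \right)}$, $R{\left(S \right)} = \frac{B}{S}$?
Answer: $- \frac{610173047}{9025} \approx -67609.0$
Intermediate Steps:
$R{\left(S \right)} = - \frac{8}{S}$
$O{\left(h,V \right)} = 1 + V h \left(-39 + V\right)$ ($O{\left(h,V \right)} = \left(V - 39\right) h V - \frac{8}{-8} = \left(-39 + V\right) h V - -1 = h \left(-39 + V\right) V + 1 = V h \left(-39 + V\right) + 1 = 1 + V h \left(-39 + V\right)$)
$O{\left(208,\frac{100}{25} + \frac{89}{95} \right)} - 32632 = \left(1 + 208 \left(\frac{100}{25} + \frac{89}{95}\right)^{2} - 39 \left(\frac{100}{25} + \frac{89}{95}\right) 208\right) - 32632 = \left(1 + 208 \left(100 \cdot \frac{1}{25} + 89 \cdot \frac{1}{95}\right)^{2} - 39 \left(100 \cdot \frac{1}{25} + 89 \cdot \frac{1}{95}\right) 208\right) - 32632 = \left(1 + 208 \left(4 + \frac{89}{95}\right)^{2} - 39 \left(4 + \frac{89}{95}\right) 208\right) - 32632 = \left(1 + 208 \left(\frac{469}{95}\right)^{2} - \frac{18291}{95} \cdot 208\right) - 32632 = \left(1 + 208 \cdot \frac{219961}{9025} - \frac{3804528}{95}\right) - 32632 = \left(1 + \frac{45751888}{9025} - \frac{3804528}{95}\right) - 32632 = - \frac{315669247}{9025} - 32632 = - \frac{610173047}{9025}$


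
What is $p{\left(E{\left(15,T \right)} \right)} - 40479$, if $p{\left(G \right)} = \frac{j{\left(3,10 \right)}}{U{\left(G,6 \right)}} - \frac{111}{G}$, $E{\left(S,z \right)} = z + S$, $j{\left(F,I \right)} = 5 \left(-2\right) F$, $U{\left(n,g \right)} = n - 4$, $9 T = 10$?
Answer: $- \frac{639918636}{15805} \approx -40488.0$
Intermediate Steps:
$T = \frac{10}{9}$ ($T = \frac{1}{9} \cdot 10 = \frac{10}{9} \approx 1.1111$)
$U{\left(n,g \right)} = -4 + n$
$j{\left(F,I \right)} = - 10 F$
$E{\left(S,z \right)} = S + z$
$p{\left(G \right)} = - \frac{111}{G} - \frac{30}{-4 + G}$ ($p{\left(G \right)} = \frac{\left(-10\right) 3}{-4 + G} - \frac{111}{G} = - \frac{30}{-4 + G} - \frac{111}{G} = - \frac{111}{G} - \frac{30}{-4 + G}$)
$p{\left(E{\left(15,T \right)} \right)} - 40479 = \frac{3 \left(148 - 47 \left(15 + \frac{10}{9}\right)\right)}{\left(15 + \frac{10}{9}\right) \left(-4 + \left(15 + \frac{10}{9}\right)\right)} - 40479 = \frac{3 \left(148 - \frac{6815}{9}\right)}{\frac{145}{9} \left(-4 + \frac{145}{9}\right)} - 40479 = 3 \cdot \frac{9}{145} \frac{1}{\frac{109}{9}} \left(148 - \frac{6815}{9}\right) - 40479 = 3 \cdot \frac{9}{145} \cdot \frac{9}{109} \left(- \frac{5483}{9}\right) - 40479 = - \frac{148041}{15805} - 40479 = - \frac{639918636}{15805}$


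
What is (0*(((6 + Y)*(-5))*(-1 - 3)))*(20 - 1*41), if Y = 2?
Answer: 0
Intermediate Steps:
(0*(((6 + Y)*(-5))*(-1 - 3)))*(20 - 1*41) = (0*(((6 + 2)*(-5))*(-1 - 3)))*(20 - 1*41) = (0*((8*(-5))*(-4)))*(20 - 41) = (0*(-40*(-4)))*(-21) = (0*160)*(-21) = 0*(-21) = 0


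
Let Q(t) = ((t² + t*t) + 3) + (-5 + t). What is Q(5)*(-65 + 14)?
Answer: -2703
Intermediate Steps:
Q(t) = -2 + t + 2*t² (Q(t) = ((t² + t²) + 3) + (-5 + t) = (2*t² + 3) + (-5 + t) = (3 + 2*t²) + (-5 + t) = -2 + t + 2*t²)
Q(5)*(-65 + 14) = (-2 + 5 + 2*5²)*(-65 + 14) = (-2 + 5 + 2*25)*(-51) = (-2 + 5 + 50)*(-51) = 53*(-51) = -2703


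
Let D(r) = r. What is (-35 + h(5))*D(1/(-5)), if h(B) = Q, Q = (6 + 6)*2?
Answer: 11/5 ≈ 2.2000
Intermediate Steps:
Q = 24 (Q = 12*2 = 24)
h(B) = 24
(-35 + h(5))*D(1/(-5)) = (-35 + 24)/(-5) = -11*(-1/5) = 11/5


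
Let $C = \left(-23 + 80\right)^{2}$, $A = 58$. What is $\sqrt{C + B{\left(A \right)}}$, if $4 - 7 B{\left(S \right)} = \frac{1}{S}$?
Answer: $\frac{5 \sqrt{437262}}{58} \approx 57.005$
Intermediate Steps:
$B{\left(S \right)} = \frac{4}{7} - \frac{1}{7 S}$
$C = 3249$ ($C = 57^{2} = 3249$)
$\sqrt{C + B{\left(A \right)}} = \sqrt{3249 + \frac{-1 + 4 \cdot 58}{7 \cdot 58}} = \sqrt{3249 + \frac{1}{7} \cdot \frac{1}{58} \left(-1 + 232\right)} = \sqrt{3249 + \frac{1}{7} \cdot \frac{1}{58} \cdot 231} = \sqrt{3249 + \frac{33}{58}} = \sqrt{\frac{188475}{58}} = \frac{5 \sqrt{437262}}{58}$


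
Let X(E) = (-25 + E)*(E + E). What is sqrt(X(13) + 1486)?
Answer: sqrt(1174) ≈ 34.264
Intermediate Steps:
X(E) = 2*E*(-25 + E) (X(E) = (-25 + E)*(2*E) = 2*E*(-25 + E))
sqrt(X(13) + 1486) = sqrt(2*13*(-25 + 13) + 1486) = sqrt(2*13*(-12) + 1486) = sqrt(-312 + 1486) = sqrt(1174)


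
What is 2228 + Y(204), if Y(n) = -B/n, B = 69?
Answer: 151481/68 ≈ 2227.7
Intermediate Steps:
Y(n) = -69/n
2228 + Y(204) = 2228 - 69/204 = 2228 - 69*1/204 = 2228 - 23/68 = 151481/68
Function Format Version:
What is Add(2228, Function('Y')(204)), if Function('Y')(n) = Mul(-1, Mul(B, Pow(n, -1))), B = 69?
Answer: Rational(151481, 68) ≈ 2227.7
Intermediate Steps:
Function('Y')(n) = Mul(-69, Pow(n, -1)) (Function('Y')(n) = Mul(-1, Mul(69, Pow(n, -1))) = Mul(-69, Pow(n, -1)))
Add(2228, Function('Y')(204)) = Add(2228, Mul(-69, Pow(204, -1))) = Add(2228, Mul(-69, Rational(1, 204))) = Add(2228, Rational(-23, 68)) = Rational(151481, 68)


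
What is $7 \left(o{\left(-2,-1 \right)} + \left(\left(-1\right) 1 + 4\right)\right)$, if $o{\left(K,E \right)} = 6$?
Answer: $63$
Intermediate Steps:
$7 \left(o{\left(-2,-1 \right)} + \left(\left(-1\right) 1 + 4\right)\right) = 7 \left(6 + \left(\left(-1\right) 1 + 4\right)\right) = 7 \left(6 + \left(-1 + 4\right)\right) = 7 \left(6 + 3\right) = 7 \cdot 9 = 63$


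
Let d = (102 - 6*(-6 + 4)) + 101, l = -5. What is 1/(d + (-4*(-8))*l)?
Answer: 1/55 ≈ 0.018182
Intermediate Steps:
d = 215 (d = (102 - 6*(-2)) + 101 = (102 + 12) + 101 = 114 + 101 = 215)
1/(d + (-4*(-8))*l) = 1/(215 - 4*(-8)*(-5)) = 1/(215 + 32*(-5)) = 1/(215 - 160) = 1/55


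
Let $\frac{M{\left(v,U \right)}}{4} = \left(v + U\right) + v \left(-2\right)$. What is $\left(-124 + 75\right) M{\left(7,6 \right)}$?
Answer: $196$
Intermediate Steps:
$M{\left(v,U \right)} = - 4 v + 4 U$ ($M{\left(v,U \right)} = 4 \left(\left(v + U\right) + v \left(-2\right)\right) = 4 \left(\left(U + v\right) - 2 v\right) = 4 \left(U - v\right) = - 4 v + 4 U$)
$\left(-124 + 75\right) M{\left(7,6 \right)} = \left(-124 + 75\right) \left(\left(-4\right) 7 + 4 \cdot 6\right) = - 49 \left(-28 + 24\right) = \left(-49\right) \left(-4\right) = 196$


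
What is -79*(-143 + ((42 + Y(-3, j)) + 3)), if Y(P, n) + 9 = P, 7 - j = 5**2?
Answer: 8690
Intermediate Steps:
j = -18 (j = 7 - 1*5**2 = 7 - 1*25 = 7 - 25 = -18)
Y(P, n) = -9 + P
-79*(-143 + ((42 + Y(-3, j)) + 3)) = -79*(-143 + ((42 + (-9 - 3)) + 3)) = -79*(-143 + ((42 - 12) + 3)) = -79*(-143 + (30 + 3)) = -79*(-143 + 33) = -79*(-110) = 8690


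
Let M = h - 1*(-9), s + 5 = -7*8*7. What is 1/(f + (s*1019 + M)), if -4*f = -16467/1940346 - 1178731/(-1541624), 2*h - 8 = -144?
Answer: -1994189307936/806853359329531225 ≈ -2.4716e-6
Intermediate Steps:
h = -68 (h = 4 + (½)*(-144) = 4 - 72 = -68)
s = -397 (s = -5 - 7*8*7 = -5 - 56*7 = -5 - 392 = -397)
M = -59 (M = -68 - 1*(-9) = -68 + 9 = -59)
f = -376960009753/1994189307936 (f = -(-16467/1940346 - 1178731/(-1541624))/4 = -(-16467*1/1940346 - 1178731*(-1/1541624))/4 = -(-5489/646782 + 1178731/1541624)/4 = -¼*376960009753/498547326984 = -376960009753/1994189307936 ≈ -0.18903)
1/(f + (s*1019 + M)) = 1/(-376960009753/1994189307936 + (-397*1019 - 59)) = 1/(-376960009753/1994189307936 + (-404543 - 59)) = 1/(-376960009753/1994189307936 - 404602) = 1/(-806853359329531225/1994189307936) = -1994189307936/806853359329531225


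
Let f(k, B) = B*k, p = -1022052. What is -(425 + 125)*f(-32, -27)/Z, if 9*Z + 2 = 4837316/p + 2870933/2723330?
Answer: 270545009671152000/359230334411 ≈ 7.5312e+5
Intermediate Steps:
Z = -3951533678521/6262615964610 (Z = -2/9 + (4837316/(-1022052) + 2870933/2723330)/9 = -2/9 + (4837316*(-1/1022052) + 2870933*(1/2723330))/9 = -2/9 + (-1209329/255513 + 2870933/2723330)/9 = -2/9 + (⅑)*(-2559841241941/695846218290) = -2/9 - 2559841241941/6262615964610 = -3951533678521/6262615964610 ≈ -0.63097)
-(425 + 125)*f(-32, -27)/Z = -(425 + 125)*(-27*(-32))/(-3951533678521/6262615964610) = -550*864*(-6262615964610)/3951533678521 = -475200*(-6262615964610)/3951533678521 = -1*(-270545009671152000/359230334411) = 270545009671152000/359230334411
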